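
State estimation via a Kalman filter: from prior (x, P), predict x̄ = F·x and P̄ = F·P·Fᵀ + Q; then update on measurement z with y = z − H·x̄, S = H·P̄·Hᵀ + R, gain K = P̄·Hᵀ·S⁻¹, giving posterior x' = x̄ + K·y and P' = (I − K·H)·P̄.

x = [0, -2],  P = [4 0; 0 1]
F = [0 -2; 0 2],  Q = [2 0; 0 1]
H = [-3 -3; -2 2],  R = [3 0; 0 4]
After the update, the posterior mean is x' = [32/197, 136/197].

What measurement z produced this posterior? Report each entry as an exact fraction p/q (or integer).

x̄ = F·x = [4, -4]
P̄ = F·P·Fᵀ + Q = [6 -4; -4 5]
S = H·P̄·Hᵀ + R = [30 6; 6 80]
K = P̄·Hᵀ·S⁻¹ = [-30/197 -47/197; -29/197 93/394]
x' − x̄ = [-756/197, 924/197] = K·y
y = (KᵀK)⁻¹·Kᵀ·(x' − x̄) = [-3, 18]
z = y + H·x̄ = [-3, 18] + [0, -16] = [-3, 2]

z = [-3, 2]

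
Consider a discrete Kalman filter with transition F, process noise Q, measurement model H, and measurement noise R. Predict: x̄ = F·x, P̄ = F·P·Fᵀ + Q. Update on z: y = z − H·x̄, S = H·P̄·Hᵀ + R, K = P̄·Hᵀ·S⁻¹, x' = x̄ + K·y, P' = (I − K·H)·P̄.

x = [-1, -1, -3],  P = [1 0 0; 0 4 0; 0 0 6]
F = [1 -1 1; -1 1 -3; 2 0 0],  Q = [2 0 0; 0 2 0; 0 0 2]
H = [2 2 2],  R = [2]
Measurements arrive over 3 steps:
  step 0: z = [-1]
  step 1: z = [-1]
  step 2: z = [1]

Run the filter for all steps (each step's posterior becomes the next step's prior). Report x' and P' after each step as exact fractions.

step 0: x̄ = F·x = [-3, 9, -2]
step 0: P̄ = F·P·Fᵀ + Q = [13 -23 2; -23 61 -2; 2 -2 6]
step 0: y = z − H·x̄ = [-9]
step 0: S = H·P̄·Hᵀ + R = [138]
step 0: K = P̄·Hᵀ·S⁻¹ = [-8/69; 12/23; 2/23]
step 0: x' = x̄ + K·y = [-45/23, 99/23, -64/23]
step 0: P' = (I − K·H)·P̄ = [769/69 -337/23 78/23; -337/23 539/23 -190/23; 78/23 -190/23 114/23]
step 1: x̄ = F·x = [-208/23, 336/23, -90/23]
step 1: P̄ = F·P·Fᵀ + Q = [6496/69 -8650/69 4028/69; -8650/69 12448/69 -4964/69; 4028/69 -4964/69 3214/69]
step 1: y = z − H·x̄ = [-99/23]
step 1: S = H·P̄·Hᵀ + R = [12082/69]
step 1: K = P̄·Hᵀ·S⁻¹ = [1874/6041; -1166/6041; 2278/6041]
step 1: x' = x̄ + K·y = [-62698/6041, 93270/6041, -33444/6041]
step 1: P' = (I − K·H)·P̄ = [466936/6041 -693978/6041 228916/6041; -693978/6041 1050424/6041 -357612/6041; 228916/6041 -357612/6041 130974/6041]
step 2: x̄ = F·x = [-189412/6041, 256300/6041, -125396/6041]
step 2: P̄ = F·P·Fᵀ + Q = [4221428/6041 -5644350/6041 2779660/6041; -5644350/6041 7615332/6041 -3695324/6041; 2779660/6041 -3695324/6041 1879826/6041]
step 2: y = z − H·x̄ = [123057/6041]
step 2: S = H·P̄·Hᵀ + R = [2398314/6041]
step 2: K = P̄·Hᵀ·S⁻¹ = [452246/399719; -1724342/1199157; 964162/1199157]
step 2: x' = x̄ + K·y = [-3320566/399719, 5250322/399719, -1750406/399719]
step 2: P' = (I − K·H)·P̄ = [76183796/399719 -115295546/399719 39563996/399719; -115295546/399719 527274956/1199157 -183112660/1199157; 39563996/399719 -183112660/1199157 65384834/1199157]

step 0: x' = [-45/23, 99/23, -64/23], P' = [769/69 -337/23 78/23; -337/23 539/23 -190/23; 78/23 -190/23 114/23]
step 1: x' = [-62698/6041, 93270/6041, -33444/6041], P' = [466936/6041 -693978/6041 228916/6041; -693978/6041 1050424/6041 -357612/6041; 228916/6041 -357612/6041 130974/6041]
step 2: x' = [-3320566/399719, 5250322/399719, -1750406/399719], P' = [76183796/399719 -115295546/399719 39563996/399719; -115295546/399719 527274956/1199157 -183112660/1199157; 39563996/399719 -183112660/1199157 65384834/1199157]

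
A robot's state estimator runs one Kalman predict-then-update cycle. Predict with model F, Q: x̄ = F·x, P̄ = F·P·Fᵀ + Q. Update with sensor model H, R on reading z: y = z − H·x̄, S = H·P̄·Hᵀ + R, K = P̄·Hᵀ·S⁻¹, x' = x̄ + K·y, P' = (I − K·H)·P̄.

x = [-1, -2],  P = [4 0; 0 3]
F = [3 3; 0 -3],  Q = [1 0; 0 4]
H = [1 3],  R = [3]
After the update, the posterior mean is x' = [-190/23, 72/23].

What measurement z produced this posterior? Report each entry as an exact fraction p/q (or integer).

z = [1]

x̄ = F·x = [-9, 6]
P̄ = F·P·Fᵀ + Q = [64 -27; -27 31]
S = H·P̄·Hᵀ + R = [184]
K = P̄·Hᵀ·S⁻¹ = [-17/184; 33/92]
x' − x̄ = [17/23, -66/23] = K·y
y = (KᵀK)⁻¹·Kᵀ·(x' − x̄) = [-8]
z = y + H·x̄ = [-8] + [9] = [1]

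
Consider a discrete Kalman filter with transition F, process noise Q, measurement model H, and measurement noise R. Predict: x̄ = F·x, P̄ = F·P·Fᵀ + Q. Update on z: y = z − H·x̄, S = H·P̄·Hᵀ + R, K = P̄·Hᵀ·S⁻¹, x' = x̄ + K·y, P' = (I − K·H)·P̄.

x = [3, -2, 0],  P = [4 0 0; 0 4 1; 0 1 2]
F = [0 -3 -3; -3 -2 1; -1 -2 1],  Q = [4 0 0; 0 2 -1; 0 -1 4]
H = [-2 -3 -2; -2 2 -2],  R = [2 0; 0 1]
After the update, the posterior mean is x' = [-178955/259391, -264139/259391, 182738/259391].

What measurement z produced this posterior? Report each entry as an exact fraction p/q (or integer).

z = [3, -2]

x̄ = F·x = [6, -5, 1]
P̄ = F·P·Fᵀ + Q = [76 21 21; 21 52 25; 21 25 22]
S = H·P̄·Hᵀ + R = [1582 340; 340 401]
K = P̄·Hᵀ·S⁻¹ = [-51377/518782 -76542/259391; -51764/259391 51652/259391; -52321/518782 -1106/259391]
x' − x̄ = [-1735301/259391, 1032816/259391, -76653/259391] = K·y
y = (KᵀK)⁻¹·Kᵀ·(x' − x̄) = [2, 22]
z = y + H·x̄ = [2, 22] + [1, -24] = [3, -2]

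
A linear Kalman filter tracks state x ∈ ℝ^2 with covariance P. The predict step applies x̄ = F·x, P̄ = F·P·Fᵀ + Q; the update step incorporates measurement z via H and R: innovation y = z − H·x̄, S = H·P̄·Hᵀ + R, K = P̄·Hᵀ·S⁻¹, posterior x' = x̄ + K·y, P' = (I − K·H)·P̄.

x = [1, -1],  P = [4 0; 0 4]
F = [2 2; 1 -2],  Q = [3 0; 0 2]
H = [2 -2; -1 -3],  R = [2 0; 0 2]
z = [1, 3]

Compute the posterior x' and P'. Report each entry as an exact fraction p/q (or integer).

x̄ = F·x = [0, 3]
P̄ = F·P·Fᵀ + Q = [35 -8; -8 22]
y = z − H·x̄ = [7, 12]
S = H·P̄·Hᵀ + R = [294 94; 94 187]
K = P̄·Hᵀ·S⁻¹ = [8558/23071 -5659/23071; -2884/23071 -5706/23071]
x' = x̄ + K·y = [-8002/23071, -19447/23071]
P' = (I − K·H)·P̄ = [9248/23071 690/23071; 690/23071 3574/23071]

x' = [-8002/23071, -19447/23071]
P' = [9248/23071 690/23071; 690/23071 3574/23071]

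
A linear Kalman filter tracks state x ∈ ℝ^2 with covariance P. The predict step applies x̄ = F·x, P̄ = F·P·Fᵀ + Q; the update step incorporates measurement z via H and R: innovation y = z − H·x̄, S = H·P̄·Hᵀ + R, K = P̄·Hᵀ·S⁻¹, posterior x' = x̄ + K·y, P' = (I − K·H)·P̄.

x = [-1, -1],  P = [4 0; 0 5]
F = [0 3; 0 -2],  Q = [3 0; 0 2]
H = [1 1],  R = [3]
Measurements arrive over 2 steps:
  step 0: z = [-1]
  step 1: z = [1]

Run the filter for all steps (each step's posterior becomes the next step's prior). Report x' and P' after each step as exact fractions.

step 0: x̄ = F·x = [-3, 2]
step 0: P̄ = F·P·Fᵀ + Q = [48 -30; -30 22]
step 0: y = z − H·x̄ = [0]
step 0: S = H·P̄·Hᵀ + R = [13]
step 0: K = P̄·Hᵀ·S⁻¹ = [18/13; -8/13]
step 0: x' = x̄ + K·y = [-3, 2]
step 0: P' = (I − K·H)·P̄ = [300/13 -246/13; -246/13 222/13]
step 1: x̄ = F·x = [6, -4]
step 1: P̄ = F·P·Fᵀ + Q = [2037/13 -1332/13; -1332/13 914/13]
step 1: y = z − H·x̄ = [-1]
step 1: S = H·P̄·Hᵀ + R = [326/13]
step 1: K = P̄·Hᵀ·S⁻¹ = [705/326; -209/163]
step 1: x' = x̄ + K·y = [1251/326, -443/163]
step 1: P' = (I − K·H)·P̄ = [12849/326 -5367/163; -5367/163 4740/163]

step 0: x' = [-3, 2], P' = [300/13 -246/13; -246/13 222/13]
step 1: x' = [1251/326, -443/163], P' = [12849/326 -5367/163; -5367/163 4740/163]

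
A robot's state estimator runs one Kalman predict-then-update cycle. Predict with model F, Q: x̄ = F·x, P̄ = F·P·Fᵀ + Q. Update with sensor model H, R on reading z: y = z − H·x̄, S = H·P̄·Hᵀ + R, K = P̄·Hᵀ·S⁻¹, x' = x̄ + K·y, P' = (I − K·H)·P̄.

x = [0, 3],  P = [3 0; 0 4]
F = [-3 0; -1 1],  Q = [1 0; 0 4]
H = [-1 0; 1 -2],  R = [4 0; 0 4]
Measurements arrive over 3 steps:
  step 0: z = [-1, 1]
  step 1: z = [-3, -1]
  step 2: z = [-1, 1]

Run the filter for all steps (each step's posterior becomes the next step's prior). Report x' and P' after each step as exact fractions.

step 0: x' = [65/59, 122/295], P' = [204/59 98/59; 98/59 498/295]
step 1: x' = [68597/33626, 43663/33626], P' = [56085/16813 24895/16813; 24895/16813 25023/16813]
step 2: x' = [152235/458441, -188953/916882], P' = [1529349/458441 681065/458441; 681065/458441 683565/458441]

step 0: x̄ = F·x = [0, 3]
step 0: P̄ = F·P·Fᵀ + Q = [28 9; 9 11]
step 0: y = z − H·x̄ = [-1, 7]
step 0: S = H·P̄·Hᵀ + R = [32 -10; -10 40]
step 0: K = P̄·Hᵀ·S⁻¹ = [-51/59 2/59; -49/118 -253/590]
step 0: x' = x̄ + K·y = [65/59, 122/295]
step 0: P' = (I − K·H)·P̄ = [204/59 98/59; 98/59 498/295]
step 1: x̄ = F·x = [-195/59, -203/295]
step 1: P̄ = F·P·Fᵀ + Q = [1895/59 318/59; 318/59 1718/295]
step 1: y = z − H·x̄ = [-372/59, 274/295]
step 1: S = H·P̄·Hᵀ + R = [2131/59 -1259/59; -1259/59 11167/295]
step 1: K = P̄·Hᵀ·S⁻¹ = [-56085/67252 6295/67252; -24895/67252 -25151/67252]
step 1: x' = x̄ + K·y = [68597/33626, 43663/33626]
step 1: P' = (I − K·H)·P̄ = [56085/16813 24895/16813; 24895/16813 25023/16813]
step 2: x̄ = F·x = [-205791/33626, -12467/16813]
step 2: P̄ = F·P·Fᵀ + Q = [521578/16813 93570/16813; 93570/16813 98570/16813]
step 2: y = z − H·x̄ = [-239417/33626, 189549/33626]
step 2: S = H·P̄·Hᵀ + R = [588830/16813 -334438/16813; -334438/16813 608830/16813]
step 2: K = P̄·Hᵀ·S⁻¹ = [-1529349/1833764 167219/1833764; -681065/1833764 -686065/1833764]
step 2: x' = x̄ + K·y = [152235/458441, -188953/916882]
step 2: P' = (I − K·H)·P̄ = [1529349/458441 681065/458441; 681065/458441 683565/458441]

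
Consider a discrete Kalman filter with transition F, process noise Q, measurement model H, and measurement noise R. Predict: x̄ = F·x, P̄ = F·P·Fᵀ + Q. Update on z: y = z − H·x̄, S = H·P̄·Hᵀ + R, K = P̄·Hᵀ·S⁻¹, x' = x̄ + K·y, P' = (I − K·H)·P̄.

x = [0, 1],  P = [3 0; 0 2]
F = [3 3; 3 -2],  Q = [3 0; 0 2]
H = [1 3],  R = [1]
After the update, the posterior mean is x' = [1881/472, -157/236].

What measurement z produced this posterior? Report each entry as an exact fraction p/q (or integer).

x̄ = F·x = [3, -2]
P̄ = F·P·Fᵀ + Q = [48 15; 15 37]
S = H·P̄·Hᵀ + R = [472]
K = P̄·Hᵀ·S⁻¹ = [93/472; 63/236]
x' − x̄ = [465/472, 315/236] = K·y
y = (KᵀK)⁻¹·Kᵀ·(x' − x̄) = [5]
z = y + H·x̄ = [5] + [-3] = [2]

z = [2]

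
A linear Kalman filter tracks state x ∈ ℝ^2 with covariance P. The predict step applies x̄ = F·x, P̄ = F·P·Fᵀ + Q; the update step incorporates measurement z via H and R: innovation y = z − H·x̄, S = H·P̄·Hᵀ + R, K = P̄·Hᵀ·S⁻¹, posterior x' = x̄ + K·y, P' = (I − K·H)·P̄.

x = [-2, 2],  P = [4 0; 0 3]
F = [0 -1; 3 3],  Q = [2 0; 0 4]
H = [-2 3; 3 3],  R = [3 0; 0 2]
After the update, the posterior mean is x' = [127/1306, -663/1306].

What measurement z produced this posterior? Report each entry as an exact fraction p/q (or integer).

z = [-2, -1]

x̄ = F·x = [-2, 0]
P̄ = F·P·Fᵀ + Q = [5 -9; -9 67]
S = H·P̄·Hᵀ + R = [734 546; 546 488]
K = P̄·Hᵀ·S⁻¹ = [-2876/15019 5697/30038; 129/653 177/1306]
x' − x̄ = [2739/1306, -663/1306] = K·y
y = (KᵀK)⁻¹·Kᵀ·(x' − x̄) = [-6, 5]
z = y + H·x̄ = [-6, 5] + [4, -6] = [-2, -1]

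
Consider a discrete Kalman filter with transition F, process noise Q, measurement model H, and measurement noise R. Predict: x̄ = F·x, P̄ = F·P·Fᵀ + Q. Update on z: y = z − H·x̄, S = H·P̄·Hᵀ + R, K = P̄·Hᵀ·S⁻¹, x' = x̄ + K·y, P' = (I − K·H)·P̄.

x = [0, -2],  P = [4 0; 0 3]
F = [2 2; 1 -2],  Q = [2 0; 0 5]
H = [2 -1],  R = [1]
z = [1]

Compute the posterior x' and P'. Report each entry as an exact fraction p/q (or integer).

x' = [100/79, 255/158]
P' = [322/79 612/79; 612/79 2477/158]

x̄ = F·x = [-4, 4]
P̄ = F·P·Fᵀ + Q = [30 -4; -4 21]
y = z − H·x̄ = [13]
S = H·P̄·Hᵀ + R = [158]
K = P̄·Hᵀ·S⁻¹ = [32/79; -29/158]
x' = x̄ + K·y = [100/79, 255/158]
P' = (I − K·H)·P̄ = [322/79 612/79; 612/79 2477/158]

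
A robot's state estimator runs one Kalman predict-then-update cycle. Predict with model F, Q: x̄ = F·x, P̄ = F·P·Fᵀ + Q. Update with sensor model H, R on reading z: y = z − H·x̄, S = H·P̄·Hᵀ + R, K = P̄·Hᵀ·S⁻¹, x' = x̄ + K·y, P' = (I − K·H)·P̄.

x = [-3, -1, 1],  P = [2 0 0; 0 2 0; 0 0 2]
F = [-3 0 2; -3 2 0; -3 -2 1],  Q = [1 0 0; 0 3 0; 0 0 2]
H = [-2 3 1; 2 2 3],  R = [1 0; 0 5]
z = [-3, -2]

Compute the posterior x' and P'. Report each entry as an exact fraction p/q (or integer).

x' = [-10709/28604, -85051/57208, 9991/14302]
P' = [66161/28604 141903/57208 -41615/14302; 141903/57208 335333/114416 -100569/28604; -41615/14302 -100569/28604 32779/7151]

x̄ = F·x = [11, 7, 12]
P̄ = F·P·Fᵀ + Q = [27 18 22; 18 29 10; 22 10 30]
y = z − H·x̄ = [-14, -74]
S = H·P̄·Hᵀ + R = [156 214; 214 1027]
K = P̄·Hᵀ·S⁻¹ = [-5395/57208 4907/28604; 36111/114416 3145/57208; -4131/28604 2575/14302]
x' = x̄ + K·y = [-10709/28604, -85051/57208, 9991/14302]
P' = (I − K·H)·P̄ = [66161/28604 141903/57208 -41615/14302; 141903/57208 335333/114416 -100569/28604; -41615/14302 -100569/28604 32779/7151]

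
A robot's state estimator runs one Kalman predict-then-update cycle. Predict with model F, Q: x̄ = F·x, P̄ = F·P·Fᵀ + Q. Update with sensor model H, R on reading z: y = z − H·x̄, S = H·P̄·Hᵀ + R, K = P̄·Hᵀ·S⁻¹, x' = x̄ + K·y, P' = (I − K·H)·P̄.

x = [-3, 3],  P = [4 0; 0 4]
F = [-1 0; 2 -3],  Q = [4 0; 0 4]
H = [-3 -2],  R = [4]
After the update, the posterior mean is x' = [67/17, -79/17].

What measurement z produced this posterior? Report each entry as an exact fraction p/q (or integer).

x̄ = F·x = [3, -15]
P̄ = F·P·Fᵀ + Q = [8 -8; -8 56]
S = H·P̄·Hᵀ + R = [204]
K = P̄·Hᵀ·S⁻¹ = [-2/51; -22/51]
x' − x̄ = [16/17, 176/17] = K·y
y = (KᵀK)⁻¹·Kᵀ·(x' − x̄) = [-24]
z = y + H·x̄ = [-24] + [21] = [-3]

z = [-3]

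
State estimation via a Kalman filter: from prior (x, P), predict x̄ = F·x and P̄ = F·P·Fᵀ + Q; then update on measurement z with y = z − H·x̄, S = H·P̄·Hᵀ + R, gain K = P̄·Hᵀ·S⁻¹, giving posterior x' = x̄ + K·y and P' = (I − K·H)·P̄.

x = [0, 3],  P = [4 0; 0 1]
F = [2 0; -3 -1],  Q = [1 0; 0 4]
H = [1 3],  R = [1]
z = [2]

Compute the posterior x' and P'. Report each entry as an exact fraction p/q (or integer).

x̄ = F·x = [0, -3]
P̄ = F·P·Fᵀ + Q = [17 -24; -24 41]
y = z − H·x̄ = [11]
S = H·P̄·Hᵀ + R = [243]
K = P̄·Hᵀ·S⁻¹ = [-55/243; 11/27]
x' = x̄ + K·y = [-605/243, 40/27]
P' = (I − K·H)·P̄ = [1106/243 -43/27; -43/27 2/3]

x' = [-605/243, 40/27]
P' = [1106/243 -43/27; -43/27 2/3]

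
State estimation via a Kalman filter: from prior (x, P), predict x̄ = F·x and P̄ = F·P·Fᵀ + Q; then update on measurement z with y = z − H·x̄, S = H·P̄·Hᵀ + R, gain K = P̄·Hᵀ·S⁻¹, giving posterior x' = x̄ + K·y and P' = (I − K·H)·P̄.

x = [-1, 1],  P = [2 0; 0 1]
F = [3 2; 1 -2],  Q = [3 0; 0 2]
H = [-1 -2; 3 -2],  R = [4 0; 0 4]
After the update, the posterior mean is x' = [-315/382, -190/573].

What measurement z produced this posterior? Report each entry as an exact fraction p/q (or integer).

x̄ = F·x = [-1, -3]
P̄ = F·P·Fᵀ + Q = [25 2; 2 8]
S = H·P̄·Hᵀ + R = [69 -51; -51 237]
K = P̄·Hᵀ·S⁻¹ = [-271/1146 95/382; -199/573 -67/573]
x' − x̄ = [67/382, 1529/573] = K·y
y = (KᵀK)⁻¹·Kᵀ·(x' − x̄) = [-6, -5]
z = y + H·x̄ = [-6, -5] + [7, 3] = [1, -2]

z = [1, -2]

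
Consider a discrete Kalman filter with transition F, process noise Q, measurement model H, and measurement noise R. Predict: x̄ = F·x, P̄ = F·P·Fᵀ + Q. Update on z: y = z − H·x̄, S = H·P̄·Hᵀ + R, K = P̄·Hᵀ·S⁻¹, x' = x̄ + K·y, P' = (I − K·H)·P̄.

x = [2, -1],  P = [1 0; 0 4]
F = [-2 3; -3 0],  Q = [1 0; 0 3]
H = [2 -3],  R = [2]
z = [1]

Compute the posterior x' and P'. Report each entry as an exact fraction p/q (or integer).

x̄ = F·x = [-7, -6]
P̄ = F·P·Fᵀ + Q = [41 6; 6 12]
y = z − H·x̄ = [-3]
S = H·P̄·Hᵀ + R = [202]
K = P̄·Hᵀ·S⁻¹ = [32/101; -12/101]
x' = x̄ + K·y = [-803/101, -570/101]
P' = (I − K·H)·P̄ = [2093/101 1374/101; 1374/101 924/101]

x' = [-803/101, -570/101]
P' = [2093/101 1374/101; 1374/101 924/101]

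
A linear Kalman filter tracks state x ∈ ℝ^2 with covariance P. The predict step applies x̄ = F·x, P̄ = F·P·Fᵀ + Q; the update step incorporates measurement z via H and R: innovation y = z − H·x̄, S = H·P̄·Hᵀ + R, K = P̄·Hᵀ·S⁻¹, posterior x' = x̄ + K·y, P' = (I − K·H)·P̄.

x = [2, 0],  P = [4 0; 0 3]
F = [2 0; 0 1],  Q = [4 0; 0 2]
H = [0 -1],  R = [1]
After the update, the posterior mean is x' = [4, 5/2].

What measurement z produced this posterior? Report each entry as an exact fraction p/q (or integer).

z = [-3]

x̄ = F·x = [4, 0]
P̄ = F·P·Fᵀ + Q = [20 0; 0 5]
S = H·P̄·Hᵀ + R = [6]
K = P̄·Hᵀ·S⁻¹ = [0; -5/6]
x' − x̄ = [0, 5/2] = K·y
y = (KᵀK)⁻¹·Kᵀ·(x' − x̄) = [-3]
z = y + H·x̄ = [-3] + [0] = [-3]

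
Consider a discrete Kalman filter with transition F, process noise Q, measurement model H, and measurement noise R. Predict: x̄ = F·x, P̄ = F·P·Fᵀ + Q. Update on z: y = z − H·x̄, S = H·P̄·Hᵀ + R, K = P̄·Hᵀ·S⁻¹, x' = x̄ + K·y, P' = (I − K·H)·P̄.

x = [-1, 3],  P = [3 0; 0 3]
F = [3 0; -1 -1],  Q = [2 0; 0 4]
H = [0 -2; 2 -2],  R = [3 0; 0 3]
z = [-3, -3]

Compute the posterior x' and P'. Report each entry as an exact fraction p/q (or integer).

x̄ = F·x = [-3, -2]
P̄ = F·P·Fᵀ + Q = [29 -9; -9 10]
y = z − H·x̄ = [-7, -1]
S = H·P̄·Hᵀ + R = [43 76; 76 231]
K = P̄·Hᵀ·S⁻¹ = [-1618/4157 1900/4157; -1732/4157 -114/4157]
x' = x̄ + K·y = [-3045/4157, 3924/4157]
P' = (I − K·H)·P̄ = [5277/4157 2427/4157; 2427/4157 2598/4157]

x' = [-3045/4157, 3924/4157]
P' = [5277/4157 2427/4157; 2427/4157 2598/4157]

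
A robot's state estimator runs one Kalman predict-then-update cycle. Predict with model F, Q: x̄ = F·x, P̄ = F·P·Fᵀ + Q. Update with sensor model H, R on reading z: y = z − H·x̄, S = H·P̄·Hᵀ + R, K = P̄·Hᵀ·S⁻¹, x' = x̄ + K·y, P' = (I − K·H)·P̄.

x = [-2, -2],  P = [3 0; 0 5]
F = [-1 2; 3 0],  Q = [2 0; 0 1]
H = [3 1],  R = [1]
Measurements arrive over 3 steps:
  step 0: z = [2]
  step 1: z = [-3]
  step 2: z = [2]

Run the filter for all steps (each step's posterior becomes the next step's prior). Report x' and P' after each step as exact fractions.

step 0: x' = [131/50, -593/100], P' = [161/50 -933/100; -933/100 5599/200]
step 1: x' = [-95930/51391, 7764/3023], P' = [23921/51391 -3051/3023; -3051/3023 8662/3023]
step 2: x' = [3079912/1582241, -11805935/3164482], P' = [714993/1582241 -1548330/1582241; -1548330/1582241 17697745/6328964]

step 0: x̄ = F·x = [-2, -6]
step 0: P̄ = F·P·Fᵀ + Q = [25 -9; -9 28]
step 0: y = z − H·x̄ = [14]
step 0: S = H·P̄·Hᵀ + R = [200]
step 0: K = P̄·Hᵀ·S⁻¹ = [33/100; 1/200]
step 0: x' = x̄ + K·y = [131/50, -593/100]
step 0: P' = (I − K·H)·P̄ = [161/50 -933/100; -933/100 5599/200]
step 1: x̄ = F·x = [-362/25, 393/50]
step 1: P̄ = F·P·Fᵀ + Q = [3863/25 -1641/25; -1641/25 1499/50]
step 1: y = z − H·x̄ = [1629/50]
step 1: S = H·P̄·Hᵀ + R = [51391/50]
step 1: K = P̄·Hᵀ·S⁻¹ = [19896/51391; -491/3023]
step 1: x' = x̄ + K·y = [-95930/51391, 7764/3023]
step 1: P' = (I − K·H)·P̄ = [23921/51391 -3051/3023; -3051/3023 8662/3023]
step 2: x̄ = F·x = [359906/51391, -287790/51391]
step 2: P̄ = F·P·Fᵀ + Q = [923187/51391 -382965/51391; -382965/51391 266680/51391]
step 2: y = z − H·x̄ = [-40538/3023]
step 2: S = H·P̄·Hᵀ + R = [372292/3023]
step 2: K = P̄·Hᵀ·S⁻¹ = [35097/93073; -51895/372292]
step 2: x' = x̄ + K·y = [3079912/1582241, -11805935/3164482]
step 2: P' = (I − K·H)·P̄ = [714993/1582241 -1548330/1582241; -1548330/1582241 17697745/6328964]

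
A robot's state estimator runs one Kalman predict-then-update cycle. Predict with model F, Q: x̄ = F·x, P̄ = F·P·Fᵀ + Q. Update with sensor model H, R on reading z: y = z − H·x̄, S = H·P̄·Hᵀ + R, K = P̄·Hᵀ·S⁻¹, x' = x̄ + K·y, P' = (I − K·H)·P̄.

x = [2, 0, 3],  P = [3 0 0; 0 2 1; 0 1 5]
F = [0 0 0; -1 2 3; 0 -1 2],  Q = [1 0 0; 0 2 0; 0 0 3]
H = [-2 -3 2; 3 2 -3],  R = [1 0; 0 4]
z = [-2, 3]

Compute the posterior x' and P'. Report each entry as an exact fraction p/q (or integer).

x' = [7490/22009, 8183/22009, -3501/22009]
P' = [20234/22009 -1425/22009 18240/22009; -1425/22009 20555/22009 23013/22009; 18240/22009 23013/22009 48774/22009]

x̄ = F·x = [0, 7, 6]
P̄ = F·P·Fᵀ + Q = [1 0 0; 0 70 27; 0 27 21]
y = z − H·x̄ = [7, 7]
S = H·P̄·Hᵀ + R = [395 -201; -201 158]
K = P̄·Hᵀ·S⁻¹ = [287/22009 783/22009; -12789/22009 -8051/22009; -7971/22009 -11394/22009]
x' = x̄ + K·y = [7490/22009, 8183/22009, -3501/22009]
P' = (I − K·H)·P̄ = [20234/22009 -1425/22009 18240/22009; -1425/22009 20555/22009 23013/22009; 18240/22009 23013/22009 48774/22009]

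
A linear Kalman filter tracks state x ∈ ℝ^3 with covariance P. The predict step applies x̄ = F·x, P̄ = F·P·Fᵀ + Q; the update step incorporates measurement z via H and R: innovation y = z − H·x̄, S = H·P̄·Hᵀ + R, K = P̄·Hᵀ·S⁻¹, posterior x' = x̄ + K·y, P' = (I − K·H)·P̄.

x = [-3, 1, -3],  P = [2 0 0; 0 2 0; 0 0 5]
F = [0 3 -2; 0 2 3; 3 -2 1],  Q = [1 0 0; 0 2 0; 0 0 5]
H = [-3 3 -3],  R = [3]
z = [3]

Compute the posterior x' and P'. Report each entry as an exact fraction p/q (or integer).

x' = [522/65, -1681/325, -4613/325]
P' = [360/13 216/65 -1577/65; 216/65 4807/325 3661/325; -1577/65 3661/325 11553/325]

x̄ = F·x = [9, -7, -14]
P̄ = F·P·Fᵀ + Q = [39 -18 -22; -18 55 7; -22 7 36]
y = z − H·x̄ = [9]
S = H·P̄·Hᵀ + R = [975]
K = P̄·Hᵀ·S⁻¹ = [-7/65; 66/325; -7/325]
x' = x̄ + K·y = [522/65, -1681/325, -4613/325]
P' = (I − K·H)·P̄ = [360/13 216/65 -1577/65; 216/65 4807/325 3661/325; -1577/65 3661/325 11553/325]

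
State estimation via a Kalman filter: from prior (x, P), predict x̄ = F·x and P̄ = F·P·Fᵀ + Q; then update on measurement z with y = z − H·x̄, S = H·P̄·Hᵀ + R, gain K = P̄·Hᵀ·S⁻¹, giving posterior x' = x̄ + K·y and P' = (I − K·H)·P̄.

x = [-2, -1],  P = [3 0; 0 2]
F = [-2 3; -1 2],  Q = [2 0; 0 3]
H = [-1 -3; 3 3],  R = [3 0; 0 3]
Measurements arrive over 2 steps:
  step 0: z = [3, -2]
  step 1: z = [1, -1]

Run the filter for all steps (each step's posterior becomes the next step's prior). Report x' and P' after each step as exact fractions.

step 0: x̄ = F·x = [1, 0]
step 0: P̄ = F·P·Fᵀ + Q = [32 18; 18 14]
step 0: y = z − H·x̄ = [4, -5]
step 0: S = H·P̄·Hᵀ + R = [269 -438; -438 741]
step 0: K = P̄·Hᵀ·S⁻¹ = [658/2495 894/2495; -804/2495 -152/2495]
step 0: x' = x̄ + K·y = [657/2495, -2456/2495]
step 0: P' = (I − K·H)·P̄ = [2328/2495 -1434/2495; -1434/2495 1282/2495]
step 1: x̄ = F·x = [-8682/2495, -5569/2495]
step 1: P̄ = F·P·Fᵀ + Q = [43048/2495 22386/2495; 22386/2495 20677/2495]
step 1: y = z − H·x̄ = [-22894/2495, 40258/2495]
step 1: S = H·P̄·Hᵀ + R = [370942/2495 -583869/2495; -583869/2495 983958/2495]
step 1: K = P̄·Hᵀ·S⁻¹ = [825194/3218215 7914/22505; -1019817/3218215 -1277/22505]
step 1: x' = x̄ + K·y = [-102002/643643, -154397/643643]
step 1: P' = (I − K·H)·P̄ = [2935344/3218215 -1803642/3218215; -1803642/3218215 1621031/3218215]

step 0: x' = [657/2495, -2456/2495], P' = [2328/2495 -1434/2495; -1434/2495 1282/2495]
step 1: x' = [-102002/643643, -154397/643643], P' = [2935344/3218215 -1803642/3218215; -1803642/3218215 1621031/3218215]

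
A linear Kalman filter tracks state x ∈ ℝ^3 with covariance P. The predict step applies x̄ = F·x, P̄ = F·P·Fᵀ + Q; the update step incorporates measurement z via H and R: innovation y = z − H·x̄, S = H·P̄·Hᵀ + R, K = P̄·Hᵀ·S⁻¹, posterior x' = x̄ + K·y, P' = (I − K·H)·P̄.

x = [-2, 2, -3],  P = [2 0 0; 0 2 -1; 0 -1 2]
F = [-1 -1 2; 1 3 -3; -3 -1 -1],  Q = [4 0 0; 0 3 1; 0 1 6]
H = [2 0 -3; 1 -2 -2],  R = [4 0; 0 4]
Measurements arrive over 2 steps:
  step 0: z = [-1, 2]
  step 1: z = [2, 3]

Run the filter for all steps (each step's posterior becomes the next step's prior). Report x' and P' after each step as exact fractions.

step 0: x' = [60134/47351, -66309/47351, 57985/47351], P' = [331328/47351 -86354/47351 229280/47351; -86354/47351 84881/47351 -78608/47351; 229280/47351 -78608/47351 178748/47351]
step 1: x' = [124305521/170924273, -200062763/170924273, -102380/944333], P' = [69250366/13148021 -216410993/170924273 3409568/944333; -216410993/170924273 546969049/341848546 -1187024/944333; 3409568/944333 -1187024/944333 2736468/944333]

step 0: x̄ = F·x = [-6, 13, 7]
step 0: P̄ = F·P·Fᵀ + Q = [20 -29 5; -29 59 -5; 5 -5 26]
step 0: y = z − H·x̄ = [32, 48]
step 0: S = H·P̄·Hᵀ + R = [258 247; 247 420]
step 0: K = P̄·Hᵀ·S⁻¹ = [-6296/47351 11369/47351; 15779/47351 -24725/47351; -19421/47351 7250/47351]
step 0: x' = x̄ + K·y = [60134/47351, -66309/47351, 57985/47351]
step 0: P' = (I − K·H)·P̄ = [331328/47351 -86354/47351 229280/47351; -86354/47351 84881/47351 -78608/47351; 229280/47351 -78608/47351 178748/47351]
step 1: x̄ = F·x = [122145/47351, -312748/47351, -172078/47351]
step 1: P̄ = F·P·Fᵀ + Q = [545209/47351 -874115/47351 -691839/47351; -874115/47351 2367182/47351 2032748/47351; -691839/47351 2032748/47351 4230027/47351]
step 1: y = z − H·x̄ = [-665822/47351, -949744/47351]
step 1: S = H·P̄·Hᵀ + R = [48742551/47351 47006401/47351; 47006401/47351 49649249/47351]
step 1: K = P̄·Hᵀ·S⁻¹ = [-12721477/170924273 24703282/170924273; 105866023/341848546 -166838677/341848546; -347567/944333 77670/944333]
step 1: x' = x̄ + K·y = [124305521/170924273, -200062763/170924273, -102380/944333]
step 1: P' = (I − K·H)·P̄ = [69250366/13148021 -216410993/170924273 3409568/944333; -216410993/170924273 546969049/341848546 -1187024/944333; 3409568/944333 -1187024/944333 2736468/944333]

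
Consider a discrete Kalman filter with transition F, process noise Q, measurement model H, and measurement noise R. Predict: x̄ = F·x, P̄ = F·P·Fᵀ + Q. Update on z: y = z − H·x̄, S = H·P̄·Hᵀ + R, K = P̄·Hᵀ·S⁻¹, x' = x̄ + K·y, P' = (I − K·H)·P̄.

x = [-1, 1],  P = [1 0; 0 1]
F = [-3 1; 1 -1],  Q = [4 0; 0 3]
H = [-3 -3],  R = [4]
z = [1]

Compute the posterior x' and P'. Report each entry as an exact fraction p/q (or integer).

x̄ = F·x = [4, -2]
P̄ = F·P·Fᵀ + Q = [14 -4; -4 5]
y = z − H·x̄ = [7]
S = H·P̄·Hᵀ + R = [103]
K = P̄·Hᵀ·S⁻¹ = [-30/103; -3/103]
x' = x̄ + K·y = [202/103, -227/103]
P' = (I − K·H)·P̄ = [542/103 -502/103; -502/103 506/103]

x' = [202/103, -227/103]
P' = [542/103 -502/103; -502/103 506/103]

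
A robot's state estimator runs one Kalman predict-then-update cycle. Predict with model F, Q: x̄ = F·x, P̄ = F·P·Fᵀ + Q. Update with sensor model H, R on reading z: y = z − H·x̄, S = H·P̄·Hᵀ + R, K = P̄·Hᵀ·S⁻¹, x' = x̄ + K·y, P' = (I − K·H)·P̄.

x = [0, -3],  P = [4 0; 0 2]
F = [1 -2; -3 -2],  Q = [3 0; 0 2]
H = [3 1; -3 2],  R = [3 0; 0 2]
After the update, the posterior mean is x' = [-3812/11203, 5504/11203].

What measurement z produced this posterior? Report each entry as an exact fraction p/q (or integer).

z = [-1, 2]

x̄ = F·x = [6, 6]
P̄ = F·P·Fᵀ + Q = [15 -4; -4 46]
S = H·P̄·Hᵀ + R = [160 -55; -55 369]
K = P̄·Hᵀ·S⁻¹ = [12214/56015 -1245/11203; 18266/56015 3702/11203]
x' − x̄ = [-71030/11203, -61714/11203] = K·y
y = (KᵀK)⁻¹·Kᵀ·(x' − x̄) = [-25, 8]
z = y + H·x̄ = [-25, 8] + [24, -6] = [-1, 2]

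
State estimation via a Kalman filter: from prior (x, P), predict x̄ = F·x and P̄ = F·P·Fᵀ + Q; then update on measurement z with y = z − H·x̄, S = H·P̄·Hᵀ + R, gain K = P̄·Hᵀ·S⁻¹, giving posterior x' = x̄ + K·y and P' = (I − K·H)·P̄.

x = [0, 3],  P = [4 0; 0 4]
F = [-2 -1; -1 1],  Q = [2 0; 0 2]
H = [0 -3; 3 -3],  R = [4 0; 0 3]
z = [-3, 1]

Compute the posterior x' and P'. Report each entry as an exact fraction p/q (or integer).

x̄ = F·x = [-3, 3]
P̄ = F·P·Fᵀ + Q = [22 4; 4 10]
y = z − H·x̄ = [6, 19]
S = H·P̄·Hᵀ + R = [94 54; 54 219]
K = P̄·Hᵀ·S⁻¹ = [-924/2945 954/2945; -933/2945 -12/2945]
x' = x̄ + K·y = [3747/2945, 3009/2945]
P' = (I − K·H)·P̄ = [2186/2945 1232/2945; 1232/2945 1244/2945]

x' = [3747/2945, 3009/2945]
P' = [2186/2945 1232/2945; 1232/2945 1244/2945]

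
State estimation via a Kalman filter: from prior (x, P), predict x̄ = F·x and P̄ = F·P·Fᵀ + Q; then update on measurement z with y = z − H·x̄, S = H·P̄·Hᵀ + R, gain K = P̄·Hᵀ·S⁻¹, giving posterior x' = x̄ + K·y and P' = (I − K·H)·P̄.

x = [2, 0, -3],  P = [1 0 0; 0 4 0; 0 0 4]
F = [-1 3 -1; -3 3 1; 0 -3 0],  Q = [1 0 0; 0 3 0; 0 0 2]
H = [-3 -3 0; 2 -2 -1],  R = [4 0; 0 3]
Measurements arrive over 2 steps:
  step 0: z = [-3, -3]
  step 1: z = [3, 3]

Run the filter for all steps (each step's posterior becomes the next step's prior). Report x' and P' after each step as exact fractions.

step 0: x' = [-50879/178424, 219587/178424, -15052/22303], P' = [86951/178424 -55155/178424 21290/22303; -55155/178424 102415/178424 -25234/22303; 21290/22303 -25234/22303 101502/22303]
step 1: x' = [-155052641/1709724316, -1357161303/1709724316, -1163876177/854862158], P' = [1995282565/5129172948 -977961913/5129172948 1290844361/2564586474; -977961913/5129172948 2209832653/5129172948 -1545274925/2564586474; 1290844361/2564586474 -1545274925/2564586474 3185577760/1282293237]

step 0: x̄ = F·x = [1, -9, 0]
step 0: P̄ = F·P·Fᵀ + Q = [42 35 -36; 35 52 -36; -36 -36 38]
step 0: y = z − H·x̄ = [-27, -23]
step 0: S = H·P̄·Hᵀ + R = [1480 -156; -156 137]
step 0: K = P̄·Hᵀ·S⁻¹ = [-23847/178424 9491/44606; -35445/178424 -9439/44606; 2958/22303 -2818/22303]
step 0: x' = x̄ + K·y = [-50879/178424, 219587/178424, -15052/22303]
step 0: P' = (I − K·H)·P̄ = [86951/178424 -55155/178424 21290/22303; -55155/178424 102415/178424 -25234/22303; 21290/22303 -25234/22303 101502/22303]
step 1: x̄ = F·x = [103757/22303, 345491/89212, -658761/178424]
step 1: P̄ = F·P·Fᵀ + Q = [485241/22303 171634/22303 -211602/22303; 171634/22303 452805/44606 -406257/89212; -211602/22303 -406257/89212 1278583/178424]
step 1: y = z − H·x̄ = [2549193/89212, -401637/178424]
step 1: S = H·P̄·Hᵀ + R = [19166831/44606 -9970119/89212; -9970119/89212 17123079/178424]
step 1: K = P̄·Hᵀ·S⁻¹ = [-254330163/1709724316 560800039/2564586474; -307967685/1709724316 -547506547/2564586474; 63607641/854862158 -116486158/1282293237]
step 1: x' = x̄ + K·y = [-155052641/1709724316, -1357161303/1709724316, -1163876177/854862158]
step 1: P' = (I − K·H)·P̄ = [1995282565/5129172948 -977961913/5129172948 1290844361/2564586474; -977961913/5129172948 2209832653/5129172948 -1545274925/2564586474; 1290844361/2564586474 -1545274925/2564586474 3185577760/1282293237]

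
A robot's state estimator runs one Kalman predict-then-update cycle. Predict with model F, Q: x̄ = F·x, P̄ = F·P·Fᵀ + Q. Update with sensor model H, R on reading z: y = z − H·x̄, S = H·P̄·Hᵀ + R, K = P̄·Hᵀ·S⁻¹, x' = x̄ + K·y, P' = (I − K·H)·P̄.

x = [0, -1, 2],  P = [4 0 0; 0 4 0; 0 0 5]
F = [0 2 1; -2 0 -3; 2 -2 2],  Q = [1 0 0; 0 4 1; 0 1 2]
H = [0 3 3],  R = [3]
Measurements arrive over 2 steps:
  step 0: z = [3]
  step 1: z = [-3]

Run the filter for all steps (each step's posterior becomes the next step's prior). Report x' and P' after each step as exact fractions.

step 0: x' = [-63/88, -117/22, 555/88], P' = [613/88 -15/22 39/88; -15/22 565/11 -1125/22; 39/88 -1125/22 4509/88]
step 1: x' = [606/2281, -9753/2281, 7539/2281], P' = [130692/15967 58530/2281 -414299/15967; 58530/2281 288761/2281 -290646/2281; -414299/15967 -290646/2281 2053010/15967]

step 0: x̄ = F·x = [0, -6, 6]
step 0: P̄ = F·P·Fᵀ + Q = [22 -15 -6; -15 65 -45; -6 -45 54]
step 0: y = z − H·x̄ = [3]
step 0: S = H·P̄·Hᵀ + R = [264]
step 0: K = P̄·Hᵀ·S⁻¹ = [-21/88; 5/22; 9/88]
step 0: x' = x̄ + K·y = [-63/88, -117/22, 555/88]
step 0: P' = (I − K·H)·P̄ = [613/88 -15/22 39/88; -15/22 565/11 -1125/22; 39/88 -1125/22 4509/88]
step 1: x̄ = F·x = [-381/88, -1539/88, 240/11]
step 1: P̄ = F·P·Fᵀ + Q = [4677/88 13635/88 -2278/11; 13635/88 43853/88 -7131/11; -2278/11 -7131/11 9442/11]
step 1: y = z − H·x̄ = [-1407/88]
step 1: S = H·P̄·Hᵀ + R = [47901/88]
step 1: K = P̄·Hᵀ·S⁻¹ = [-4589/15967; -1885/2281; 18488/15967]
step 1: x' = x̄ + K·y = [606/2281, -9753/2281, 7539/2281]
step 1: P' = (I − K·H)·P̄ = [130692/15967 58530/2281 -414299/15967; 58530/2281 288761/2281 -290646/2281; -414299/15967 -290646/2281 2053010/15967]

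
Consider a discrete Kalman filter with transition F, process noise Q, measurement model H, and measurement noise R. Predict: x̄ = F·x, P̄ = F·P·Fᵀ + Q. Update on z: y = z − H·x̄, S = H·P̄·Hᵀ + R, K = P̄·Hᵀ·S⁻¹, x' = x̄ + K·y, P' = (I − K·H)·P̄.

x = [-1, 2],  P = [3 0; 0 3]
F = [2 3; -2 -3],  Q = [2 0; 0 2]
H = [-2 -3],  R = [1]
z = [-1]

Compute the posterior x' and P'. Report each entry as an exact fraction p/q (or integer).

x' = [89/66, -13/22]
P' = [1481/66 -333/22; -333/22 227/22]

x̄ = F·x = [4, -4]
P̄ = F·P·Fᵀ + Q = [41 -39; -39 41]
y = z − H·x̄ = [-5]
S = H·P̄·Hᵀ + R = [66]
K = P̄·Hᵀ·S⁻¹ = [35/66; -15/22]
x' = x̄ + K·y = [89/66, -13/22]
P' = (I − K·H)·P̄ = [1481/66 -333/22; -333/22 227/22]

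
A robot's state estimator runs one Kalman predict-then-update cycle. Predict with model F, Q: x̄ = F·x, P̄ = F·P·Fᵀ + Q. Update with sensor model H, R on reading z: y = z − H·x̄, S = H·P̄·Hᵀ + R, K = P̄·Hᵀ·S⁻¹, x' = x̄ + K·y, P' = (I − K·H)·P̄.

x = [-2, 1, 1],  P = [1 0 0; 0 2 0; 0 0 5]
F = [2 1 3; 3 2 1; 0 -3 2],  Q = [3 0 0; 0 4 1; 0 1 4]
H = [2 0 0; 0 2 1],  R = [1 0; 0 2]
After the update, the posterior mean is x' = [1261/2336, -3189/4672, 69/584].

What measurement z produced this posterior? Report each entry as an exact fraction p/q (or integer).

x̄ = F·x = [0, -3, -1]
P̄ = F·P·Fᵀ + Q = [54 25 24; 25 26 -1; 24 -1 42]
S = H·P̄·Hᵀ + R = [217 148; 148 144]
K = P̄·Hᵀ·S⁻¹ = [575/1168 37/4672; -87/2336 3667/9344; 31/292 197/1168]
x' − x̄ = [1261/2336, 10827/4672, 653/584] = K·y
y = (KᵀK)⁻¹·Kᵀ·(x' − x̄) = [1, 6]
z = y + H·x̄ = [1, 6] + [0, -7] = [1, -1]

z = [1, -1]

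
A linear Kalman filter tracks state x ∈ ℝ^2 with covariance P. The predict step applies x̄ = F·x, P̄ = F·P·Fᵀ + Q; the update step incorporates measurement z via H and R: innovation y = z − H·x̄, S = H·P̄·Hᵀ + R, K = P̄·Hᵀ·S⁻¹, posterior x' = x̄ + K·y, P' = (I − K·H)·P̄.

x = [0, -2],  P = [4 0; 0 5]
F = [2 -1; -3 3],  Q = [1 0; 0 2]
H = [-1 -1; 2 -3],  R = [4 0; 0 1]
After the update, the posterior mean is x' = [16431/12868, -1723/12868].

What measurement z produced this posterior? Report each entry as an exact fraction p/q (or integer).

x̄ = F·x = [2, -6]
P̄ = F·P·Fᵀ + Q = [22 -39; -39 83]
S = H·P̄·Hᵀ + R = [31 166; 166 1304]
K = P̄·Hᵀ·S⁻¹ = [-2279/6434 2169/12868; -1547/6434 -2833/12868]
x' − x̄ = [-9305/12868, 75485/12868] = K·y
y = (KᵀK)⁻¹·Kᵀ·(x' − x̄) = [-7, -19]
z = y + H·x̄ = [-7, -19] + [4, 22] = [-3, 3]

z = [-3, 3]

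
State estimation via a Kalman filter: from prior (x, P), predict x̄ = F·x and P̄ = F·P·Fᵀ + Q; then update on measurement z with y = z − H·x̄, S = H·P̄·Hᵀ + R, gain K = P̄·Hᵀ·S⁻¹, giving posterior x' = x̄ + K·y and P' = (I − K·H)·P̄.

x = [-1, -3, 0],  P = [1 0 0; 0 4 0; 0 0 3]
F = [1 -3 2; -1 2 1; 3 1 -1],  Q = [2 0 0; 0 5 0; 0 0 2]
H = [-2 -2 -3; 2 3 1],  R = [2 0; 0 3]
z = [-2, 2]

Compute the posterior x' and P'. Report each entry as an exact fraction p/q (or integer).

x' = [1441/160, -359/80, -97/40]
P' = [14653/320 -4147/160 -1061/80; -4147/160 8531/560 1973/280; -1061/80 1973/280 619/140]

x̄ = F·x = [8, -5, -6]
P̄ = F·P·Fᵀ + Q = [51 -19 -15; -19 25 2; -15 2 18]
y = z − H·x̄ = [-14, 7]
S = H·P̄·Hᵀ + R = [160 -120; -120 174]
K = P̄·Hᵀ·S⁻¹ = [7/320 3/16; 129/1120 17/56; -233/560 -9/28]
x' = x̄ + K·y = [1441/160, -359/80, -97/40]
P' = (I − K·H)·P̄ = [14653/320 -4147/160 -1061/80; -4147/160 8531/560 1973/280; -1061/80 1973/280 619/140]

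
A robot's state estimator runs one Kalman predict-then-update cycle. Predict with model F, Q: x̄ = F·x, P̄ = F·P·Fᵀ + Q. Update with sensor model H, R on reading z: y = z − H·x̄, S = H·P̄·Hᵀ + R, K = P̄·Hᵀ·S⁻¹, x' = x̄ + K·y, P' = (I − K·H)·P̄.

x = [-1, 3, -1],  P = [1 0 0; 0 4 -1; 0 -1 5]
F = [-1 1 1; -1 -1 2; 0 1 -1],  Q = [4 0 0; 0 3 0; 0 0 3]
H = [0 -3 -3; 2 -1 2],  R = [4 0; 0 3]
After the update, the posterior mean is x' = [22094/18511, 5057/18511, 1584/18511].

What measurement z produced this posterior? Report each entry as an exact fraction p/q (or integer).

x̄ = F·x = [3, -4, 4]
P̄ = F·P·Fᵀ + Q = [12 6 -1; 6 32 -17; -1 -17 14]
S = H·P̄·Hᵀ + R = [112 33; 33 175]
K = P̄·Hᵀ·S⁻¹ = [-3153/18511 2287/18511; -6093/18511 -4563/18511; 156/18511 4519/18511]
x' − x̄ = [-33439/18511, 79101/18511, -72460/18511] = K·y
y = (KᵀK)⁻¹·Kᵀ·(x' − x̄) = [-1, -16]
z = y + H·x̄ = [-1, -16] + [0, 18] = [-1, 2]

z = [-1, 2]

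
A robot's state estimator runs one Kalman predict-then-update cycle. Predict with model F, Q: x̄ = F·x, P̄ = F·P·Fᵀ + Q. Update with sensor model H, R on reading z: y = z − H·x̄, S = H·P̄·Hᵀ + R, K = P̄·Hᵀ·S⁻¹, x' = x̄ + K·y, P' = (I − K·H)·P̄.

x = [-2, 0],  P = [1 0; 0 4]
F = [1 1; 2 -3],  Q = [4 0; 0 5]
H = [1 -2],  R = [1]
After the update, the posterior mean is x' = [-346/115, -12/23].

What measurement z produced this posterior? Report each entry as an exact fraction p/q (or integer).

x̄ = F·x = [-2, -4]
P̄ = F·P·Fᵀ + Q = [9 -10; -10 45]
S = H·P̄·Hᵀ + R = [230]
K = P̄·Hᵀ·S⁻¹ = [29/230; -10/23]
x' − x̄ = [-116/115, 80/23] = K·y
y = (KᵀK)⁻¹·Kᵀ·(x' − x̄) = [-8]
z = y + H·x̄ = [-8] + [6] = [-2]

z = [-2]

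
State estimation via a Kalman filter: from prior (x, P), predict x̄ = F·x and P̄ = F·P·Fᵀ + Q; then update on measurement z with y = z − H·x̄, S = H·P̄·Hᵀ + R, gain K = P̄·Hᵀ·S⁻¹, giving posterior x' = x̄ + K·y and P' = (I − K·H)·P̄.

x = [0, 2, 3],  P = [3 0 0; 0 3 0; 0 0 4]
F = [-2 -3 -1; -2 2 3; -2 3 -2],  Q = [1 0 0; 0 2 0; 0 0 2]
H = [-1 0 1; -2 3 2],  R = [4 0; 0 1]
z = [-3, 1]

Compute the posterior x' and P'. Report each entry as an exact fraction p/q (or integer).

x̄ = F·x = [-9, 13, 0]
P̄ = F·P·Fᵀ + Q = [44 -18 -7; -18 62 6; -7 6 57]
y = z − H·x̄ = [-12, -56]
S = H·P̄·Hᵀ + R = [119 302; 302 1307]
K = P̄·Hᵀ·S⁻¹ = [-6515/21443 -1054/21443; -13100/21443 6866/21443; 39556/64329 -1954/64329]
x' = x̄ + K·y = [-55783/21443, 51463/21443, -365248/64329]
P' = (I − K·H)·P̄ = [446803/21443 17022/21443 420743/21443; 17022/21443 37222/21443 -35378/21443; 420743/21443 -35378/21443 1420453/64329]

x' = [-55783/21443, 51463/21443, -365248/64329]
P' = [446803/21443 17022/21443 420743/21443; 17022/21443 37222/21443 -35378/21443; 420743/21443 -35378/21443 1420453/64329]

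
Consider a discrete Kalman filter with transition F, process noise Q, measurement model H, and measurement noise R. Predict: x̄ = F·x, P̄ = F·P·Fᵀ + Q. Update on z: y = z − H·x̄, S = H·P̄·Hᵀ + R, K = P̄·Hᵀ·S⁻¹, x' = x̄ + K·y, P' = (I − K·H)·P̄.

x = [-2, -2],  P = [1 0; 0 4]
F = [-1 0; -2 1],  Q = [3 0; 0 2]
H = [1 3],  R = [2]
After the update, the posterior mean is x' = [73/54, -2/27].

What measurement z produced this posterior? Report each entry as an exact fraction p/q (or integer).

z = [1]

x̄ = F·x = [2, 2]
P̄ = F·P·Fᵀ + Q = [4 2; 2 10]
S = H·P̄·Hᵀ + R = [108]
K = P̄·Hᵀ·S⁻¹ = [5/54; 8/27]
x' − x̄ = [-35/54, -56/27] = K·y
y = (KᵀK)⁻¹·Kᵀ·(x' − x̄) = [-7]
z = y + H·x̄ = [-7] + [8] = [1]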